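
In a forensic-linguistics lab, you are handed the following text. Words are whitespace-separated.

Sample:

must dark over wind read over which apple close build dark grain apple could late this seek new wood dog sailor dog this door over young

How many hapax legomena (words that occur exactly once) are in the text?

15

Frequencies: over:3, dark:2, apple:2, this:2, dog:2, must:1, wind:1, read:1, which:1, close:1, build:1, grain:1, could:1, late:1, seek:1, new:1, wood:1, sailor:1, door:1, young:1
Hapax (freq=1): build, close, could, door, grain, late, must, new, read, sailor, seek, which, wind, wood, young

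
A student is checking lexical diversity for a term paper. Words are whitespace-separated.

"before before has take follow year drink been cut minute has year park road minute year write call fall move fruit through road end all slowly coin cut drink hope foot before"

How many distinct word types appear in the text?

23

Distinct types: {all, been, before, call, coin, cut, drink, end, fall, follow, foot, fruit, has, hope, minute, move, park, road, slowly, take, through, write, year}
V = 23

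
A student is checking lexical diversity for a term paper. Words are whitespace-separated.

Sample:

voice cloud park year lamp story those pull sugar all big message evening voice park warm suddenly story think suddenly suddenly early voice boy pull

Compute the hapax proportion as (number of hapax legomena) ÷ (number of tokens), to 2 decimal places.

Frequencies: voice:3, suddenly:3, park:2, story:2, pull:2, cloud:1, year:1, lamp:1, those:1, sugar:1, all:1, big:1, message:1, evening:1, warm:1, think:1, early:1, boy:1
Hapax count = 13; token count = 25.
Ratio = 13 / 25 = 0.52

0.52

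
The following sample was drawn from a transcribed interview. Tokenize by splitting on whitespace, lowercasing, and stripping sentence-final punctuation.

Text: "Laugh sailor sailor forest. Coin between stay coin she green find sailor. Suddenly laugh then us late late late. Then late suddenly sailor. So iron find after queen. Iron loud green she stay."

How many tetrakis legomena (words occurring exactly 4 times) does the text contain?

2

Frequencies: sailor:4, late:4, laugh:2, coin:2, stay:2, she:2, green:2, find:2, suddenly:2, then:2, iron:2, forest:1, between:1, us:1, so:1, after:1, queen:1, loud:1
Words with frequency 4: late, sailor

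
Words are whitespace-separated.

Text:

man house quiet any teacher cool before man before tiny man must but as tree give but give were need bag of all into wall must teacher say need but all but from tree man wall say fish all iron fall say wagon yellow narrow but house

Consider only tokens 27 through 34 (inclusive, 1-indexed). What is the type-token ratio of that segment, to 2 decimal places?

0.88

Segment tokens 27–34: teacher, say, need, but, all, but, from, tree
Segment N = 8, segment V = 7.
TTR = 7 / 8 = 0.88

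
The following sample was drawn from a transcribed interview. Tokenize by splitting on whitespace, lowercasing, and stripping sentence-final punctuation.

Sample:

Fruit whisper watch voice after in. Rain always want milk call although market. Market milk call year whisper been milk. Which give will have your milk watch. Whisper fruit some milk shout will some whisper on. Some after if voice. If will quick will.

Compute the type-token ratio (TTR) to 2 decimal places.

N = 44 tokens, V = 25 types.
TTR = V / N = 25 / 44 = 0.57

0.57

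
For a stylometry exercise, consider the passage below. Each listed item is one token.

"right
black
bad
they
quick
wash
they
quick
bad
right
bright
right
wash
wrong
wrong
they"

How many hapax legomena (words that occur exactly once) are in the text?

Frequencies: right:3, they:3, bad:2, quick:2, wash:2, wrong:2, black:1, bright:1
Hapax (freq=1): black, bright

2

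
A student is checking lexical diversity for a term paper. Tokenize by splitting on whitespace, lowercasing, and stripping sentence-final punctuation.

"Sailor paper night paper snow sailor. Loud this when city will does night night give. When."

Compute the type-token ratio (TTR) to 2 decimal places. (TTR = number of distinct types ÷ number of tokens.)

N = 16 tokens, V = 11 types.
TTR = V / N = 11 / 16 = 0.69

0.69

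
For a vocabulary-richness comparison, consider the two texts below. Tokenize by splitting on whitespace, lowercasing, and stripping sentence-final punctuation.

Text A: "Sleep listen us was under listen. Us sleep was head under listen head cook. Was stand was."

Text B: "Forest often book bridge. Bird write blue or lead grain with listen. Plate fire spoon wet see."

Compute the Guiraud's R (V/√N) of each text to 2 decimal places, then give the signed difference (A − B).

-2.18

A: V=8, N=17, R=1.94
B: V=17, N=17, R=4.12
Difference = 1.94 − 4.12 = -2.18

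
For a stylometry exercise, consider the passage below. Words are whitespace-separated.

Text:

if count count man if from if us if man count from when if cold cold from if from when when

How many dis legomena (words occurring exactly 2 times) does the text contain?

2

Frequencies: if:6, from:4, count:3, when:3, man:2, cold:2, us:1
Words with frequency 2: cold, man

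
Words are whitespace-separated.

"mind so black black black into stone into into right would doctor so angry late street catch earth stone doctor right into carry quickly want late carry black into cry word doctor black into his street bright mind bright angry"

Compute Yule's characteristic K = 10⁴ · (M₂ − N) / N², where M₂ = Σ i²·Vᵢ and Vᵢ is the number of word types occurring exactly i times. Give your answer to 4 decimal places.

462.5000

Frequencies: into:6, black:5, doctor:3, mind:2, so:2, stone:2, right:2, angry:2, late:2, street:2, carry:2, bright:2, would:1, catch:1, earth:1, quickly:1, want:1, cry:1, word:1, his:1
N = 40. Frequency spectrum: V_1=8, V_2=9, V_3=1, V_5=1, V_6=1
M₂ = 1²·8 + 2²·9 + 3²·1 + 5²·1 + 6²·1 = 114
K = 10000 × (114 − 40) / 40² = 462.5000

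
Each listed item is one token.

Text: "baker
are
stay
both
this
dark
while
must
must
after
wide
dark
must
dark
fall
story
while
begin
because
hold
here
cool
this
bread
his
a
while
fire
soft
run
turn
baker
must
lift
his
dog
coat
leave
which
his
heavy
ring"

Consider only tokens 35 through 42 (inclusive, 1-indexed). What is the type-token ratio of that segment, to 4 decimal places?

Segment tokens 35–42: his, dog, coat, leave, which, his, heavy, ring
Segment N = 8, segment V = 7.
TTR = 7 / 8 = 0.8750

0.8750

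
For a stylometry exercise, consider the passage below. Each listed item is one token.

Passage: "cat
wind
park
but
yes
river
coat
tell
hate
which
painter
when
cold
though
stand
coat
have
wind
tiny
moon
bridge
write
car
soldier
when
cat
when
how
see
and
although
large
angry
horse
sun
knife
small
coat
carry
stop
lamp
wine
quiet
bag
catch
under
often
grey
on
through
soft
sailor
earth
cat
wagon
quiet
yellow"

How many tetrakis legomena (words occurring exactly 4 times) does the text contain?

0

Frequencies: cat:3, coat:3, when:3, wind:2, quiet:2, park:1, but:1, yes:1, river:1, tell:1, hate:1, which:1, painter:1, cold:1, though:1, stand:1, have:1, tiny:1, moon:1, bridge:1, … (29 more, each freq 1)
Words with frequency 4: (none)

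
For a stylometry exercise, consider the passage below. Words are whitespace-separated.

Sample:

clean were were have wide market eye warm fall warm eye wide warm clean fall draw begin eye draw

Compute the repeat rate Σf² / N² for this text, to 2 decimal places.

0.11

Frequencies: eye:3, warm:3, clean:2, were:2, wide:2, fall:2, draw:2, have:1, market:1, begin:1
Σf² = 41; N² = 361
Repeat rate = 41 / 361 = 0.11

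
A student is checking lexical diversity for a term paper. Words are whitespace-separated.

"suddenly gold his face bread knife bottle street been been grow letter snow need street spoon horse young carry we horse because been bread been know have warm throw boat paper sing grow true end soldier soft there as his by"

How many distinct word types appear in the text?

33

Distinct types: {as, because, been, boat, bottle, bread, by, carry, end, face, gold, grow, have, his, horse, knife, know, letter, need, paper, sing, snow, soft, soldier, spoon, street, suddenly, there, throw, true, warm, we, young}
V = 33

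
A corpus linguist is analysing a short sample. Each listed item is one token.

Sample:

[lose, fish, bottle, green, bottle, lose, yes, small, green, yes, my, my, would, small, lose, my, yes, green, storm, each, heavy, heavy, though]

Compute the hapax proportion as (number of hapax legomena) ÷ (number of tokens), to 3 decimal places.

0.217

Frequencies: lose:3, green:3, yes:3, my:3, bottle:2, small:2, heavy:2, fish:1, would:1, storm:1, each:1, though:1
Hapax count = 5; token count = 23.
Ratio = 5 / 23 = 0.217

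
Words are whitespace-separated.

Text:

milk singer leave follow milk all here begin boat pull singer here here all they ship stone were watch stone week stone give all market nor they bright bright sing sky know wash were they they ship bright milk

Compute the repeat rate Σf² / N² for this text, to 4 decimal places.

Frequencies: they:4, milk:3, all:3, here:3, stone:3, bright:3, singer:2, ship:2, were:2, leave:1, follow:1, begin:1, boat:1, pull:1, watch:1, week:1, give:1, market:1, nor:1, sing:1, … (3 more, each freq 1)
Σf² = 87; N² = 1521
Repeat rate = 87 / 1521 = 0.0572

0.0572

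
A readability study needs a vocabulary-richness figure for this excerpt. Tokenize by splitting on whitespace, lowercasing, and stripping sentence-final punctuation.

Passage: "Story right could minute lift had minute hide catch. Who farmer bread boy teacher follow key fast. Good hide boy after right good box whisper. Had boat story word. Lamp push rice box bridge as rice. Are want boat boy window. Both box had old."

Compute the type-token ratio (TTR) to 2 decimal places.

0.71

N = 45 tokens, V = 32 types.
TTR = V / N = 32 / 45 = 0.71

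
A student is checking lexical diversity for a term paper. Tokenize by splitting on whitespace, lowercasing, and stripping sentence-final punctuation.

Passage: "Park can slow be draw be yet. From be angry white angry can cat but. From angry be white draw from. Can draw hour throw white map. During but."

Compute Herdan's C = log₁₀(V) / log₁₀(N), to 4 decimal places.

0.8042

N = 29, V = 15.
log₁₀(V) = 1.176091, log₁₀(N) = 1.462398
C = 1.176091 / 1.462398 = 0.8042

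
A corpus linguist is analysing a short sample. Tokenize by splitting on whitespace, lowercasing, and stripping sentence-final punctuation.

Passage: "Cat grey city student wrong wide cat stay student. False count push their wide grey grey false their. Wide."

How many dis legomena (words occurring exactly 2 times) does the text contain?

4

Frequencies: grey:3, wide:3, cat:2, student:2, false:2, their:2, city:1, wrong:1, stay:1, count:1, push:1
Words with frequency 2: cat, false, student, their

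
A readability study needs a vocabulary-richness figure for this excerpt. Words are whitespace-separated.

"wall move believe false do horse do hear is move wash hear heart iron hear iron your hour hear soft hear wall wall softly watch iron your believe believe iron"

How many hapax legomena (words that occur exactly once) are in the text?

Frequencies: hear:5, iron:4, wall:3, believe:3, move:2, do:2, your:2, false:1, horse:1, is:1, wash:1, heart:1, hour:1, soft:1, softly:1, watch:1
Hapax (freq=1): false, heart, horse, hour, is, soft, softly, wash, watch

9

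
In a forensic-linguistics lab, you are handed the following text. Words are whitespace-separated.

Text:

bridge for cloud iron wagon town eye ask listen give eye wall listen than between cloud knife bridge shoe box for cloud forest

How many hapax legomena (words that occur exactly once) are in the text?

Frequencies: cloud:3, bridge:2, for:2, eye:2, listen:2, iron:1, wagon:1, town:1, ask:1, give:1, wall:1, than:1, between:1, knife:1, shoe:1, box:1, forest:1
Hapax (freq=1): ask, between, box, forest, give, iron, knife, shoe, than, town, wagon, wall

12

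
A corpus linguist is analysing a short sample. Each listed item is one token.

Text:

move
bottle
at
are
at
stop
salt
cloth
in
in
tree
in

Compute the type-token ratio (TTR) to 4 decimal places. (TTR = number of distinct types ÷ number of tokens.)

0.7500

N = 12 tokens, V = 9 types.
TTR = V / N = 9 / 12 = 0.7500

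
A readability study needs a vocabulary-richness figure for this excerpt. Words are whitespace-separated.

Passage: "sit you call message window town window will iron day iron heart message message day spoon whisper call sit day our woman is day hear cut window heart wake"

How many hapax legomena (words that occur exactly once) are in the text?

Frequencies: day:4, message:3, window:3, sit:2, call:2, iron:2, heart:2, you:1, town:1, will:1, spoon:1, whisper:1, our:1, woman:1, is:1, hear:1, cut:1, wake:1
Hapax (freq=1): cut, hear, is, our, spoon, town, wake, whisper, will, woman, you

11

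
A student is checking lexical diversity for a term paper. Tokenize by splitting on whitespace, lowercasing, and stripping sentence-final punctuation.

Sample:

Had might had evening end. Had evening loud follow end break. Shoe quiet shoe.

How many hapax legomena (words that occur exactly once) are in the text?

Frequencies: had:3, evening:2, end:2, shoe:2, might:1, loud:1, follow:1, break:1, quiet:1
Hapax (freq=1): break, follow, loud, might, quiet

5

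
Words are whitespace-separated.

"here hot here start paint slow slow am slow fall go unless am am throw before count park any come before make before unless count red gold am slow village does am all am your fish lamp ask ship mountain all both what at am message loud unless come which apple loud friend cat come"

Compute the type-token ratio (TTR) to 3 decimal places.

0.655

N = 55 tokens, V = 36 types.
TTR = V / N = 36 / 55 = 0.655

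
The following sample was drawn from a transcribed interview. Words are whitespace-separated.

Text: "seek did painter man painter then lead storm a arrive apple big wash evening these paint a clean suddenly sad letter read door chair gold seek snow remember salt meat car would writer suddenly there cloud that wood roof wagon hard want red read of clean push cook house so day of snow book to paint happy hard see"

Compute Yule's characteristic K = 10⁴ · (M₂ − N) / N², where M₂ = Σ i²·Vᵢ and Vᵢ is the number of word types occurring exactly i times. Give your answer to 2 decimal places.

Frequencies: seek:2, painter:2, a:2, paint:2, clean:2, suddenly:2, read:2, snow:2, hard:2, of:2, did:1, man:1, then:1, lead:1, storm:1, arrive:1, apple:1, big:1, wash:1, evening:1, … (29 more, each freq 1)
N = 59. Frequency spectrum: V_1=39, V_2=10
M₂ = 1²·39 + 2²·10 = 79
K = 10000 × (79 − 59) / 59² = 57.45

57.45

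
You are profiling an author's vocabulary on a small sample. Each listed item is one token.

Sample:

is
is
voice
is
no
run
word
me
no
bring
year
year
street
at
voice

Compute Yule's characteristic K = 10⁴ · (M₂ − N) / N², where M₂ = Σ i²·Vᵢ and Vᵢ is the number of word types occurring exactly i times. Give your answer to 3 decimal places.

Frequencies: is:3, voice:2, no:2, year:2, run:1, word:1, me:1, bring:1, street:1, at:1
N = 15. Frequency spectrum: V_1=6, V_2=3, V_3=1
M₂ = 1²·6 + 2²·3 + 3²·1 = 27
K = 10000 × (27 − 15) / 15² = 533.333

533.333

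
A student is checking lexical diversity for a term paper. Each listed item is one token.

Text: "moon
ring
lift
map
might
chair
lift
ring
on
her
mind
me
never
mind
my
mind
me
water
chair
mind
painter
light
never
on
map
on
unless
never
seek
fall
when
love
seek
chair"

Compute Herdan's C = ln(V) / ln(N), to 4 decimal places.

N = 34, V = 20.
ln(V) = 2.995732, ln(N) = 3.526361
C = 2.995732 / 3.526361 = 0.8495

0.8495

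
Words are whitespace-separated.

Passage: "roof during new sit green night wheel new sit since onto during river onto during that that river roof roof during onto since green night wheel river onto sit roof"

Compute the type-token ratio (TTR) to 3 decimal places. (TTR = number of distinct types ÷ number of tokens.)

N = 30 tokens, V = 11 types.
TTR = V / N = 11 / 30 = 0.367

0.367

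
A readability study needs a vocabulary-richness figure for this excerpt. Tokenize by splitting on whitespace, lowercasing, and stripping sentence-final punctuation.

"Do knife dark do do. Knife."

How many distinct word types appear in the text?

3

Distinct types: {dark, do, knife}
V = 3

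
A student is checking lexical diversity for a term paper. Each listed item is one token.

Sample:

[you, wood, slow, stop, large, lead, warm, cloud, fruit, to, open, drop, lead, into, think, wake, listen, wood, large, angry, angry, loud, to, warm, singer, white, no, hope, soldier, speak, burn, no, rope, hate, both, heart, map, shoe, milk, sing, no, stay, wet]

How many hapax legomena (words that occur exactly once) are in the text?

Frequencies: no:3, wood:2, large:2, lead:2, warm:2, to:2, angry:2, you:1, slow:1, stop:1, cloud:1, fruit:1, open:1, drop:1, into:1, think:1, wake:1, listen:1, loud:1, singer:1, … (15 more, each freq 1)
Hapax (freq=1): both, burn, cloud, drop, fruit, hate, heart, hope, into, listen, loud, map, milk, open, rope, shoe, sing, singer, slow, soldier, speak, stay, stop, think, wake, wet, white, you

28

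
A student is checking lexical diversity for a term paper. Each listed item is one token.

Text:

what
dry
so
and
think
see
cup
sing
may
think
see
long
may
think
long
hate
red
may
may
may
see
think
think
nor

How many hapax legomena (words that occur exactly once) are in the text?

Frequencies: think:5, may:5, see:3, long:2, what:1, dry:1, so:1, and:1, cup:1, sing:1, hate:1, red:1, nor:1
Hapax (freq=1): and, cup, dry, hate, nor, red, sing, so, what

9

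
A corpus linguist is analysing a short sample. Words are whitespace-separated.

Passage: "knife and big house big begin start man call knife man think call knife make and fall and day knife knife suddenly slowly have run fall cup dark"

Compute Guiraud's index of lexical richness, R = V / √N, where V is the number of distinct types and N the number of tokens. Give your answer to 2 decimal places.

N = 28, V = 18.
√N = 5.291503
R = 18 / 5.291503 = 3.40

3.40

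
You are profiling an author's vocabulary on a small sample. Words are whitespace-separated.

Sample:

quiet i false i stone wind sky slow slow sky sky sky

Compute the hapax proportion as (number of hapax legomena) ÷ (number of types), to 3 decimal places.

0.571

Frequencies: sky:4, i:2, slow:2, quiet:1, false:1, stone:1, wind:1
Hapax count = 4; type count = 7.
Ratio = 4 / 7 = 0.571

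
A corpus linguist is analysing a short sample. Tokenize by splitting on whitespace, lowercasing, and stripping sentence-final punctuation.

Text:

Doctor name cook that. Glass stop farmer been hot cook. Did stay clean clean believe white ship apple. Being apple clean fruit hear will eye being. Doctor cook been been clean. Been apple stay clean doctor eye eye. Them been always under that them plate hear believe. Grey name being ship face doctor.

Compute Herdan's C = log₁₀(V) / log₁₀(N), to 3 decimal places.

N = 53, V = 27.
log₁₀(V) = 1.431364, log₁₀(N) = 1.724276
C = 1.431364 / 1.724276 = 0.830

0.830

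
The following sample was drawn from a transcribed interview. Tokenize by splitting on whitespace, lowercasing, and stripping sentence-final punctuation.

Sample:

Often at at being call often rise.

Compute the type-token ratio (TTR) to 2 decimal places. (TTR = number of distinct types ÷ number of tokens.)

0.71

N = 7 tokens, V = 5 types.
TTR = V / N = 5 / 7 = 0.71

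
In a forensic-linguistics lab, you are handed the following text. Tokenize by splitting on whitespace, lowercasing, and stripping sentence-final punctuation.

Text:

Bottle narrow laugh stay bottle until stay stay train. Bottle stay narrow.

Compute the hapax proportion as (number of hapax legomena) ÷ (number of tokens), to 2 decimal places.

0.25

Frequencies: stay:4, bottle:3, narrow:2, laugh:1, until:1, train:1
Hapax count = 3; token count = 12.
Ratio = 3 / 12 = 0.25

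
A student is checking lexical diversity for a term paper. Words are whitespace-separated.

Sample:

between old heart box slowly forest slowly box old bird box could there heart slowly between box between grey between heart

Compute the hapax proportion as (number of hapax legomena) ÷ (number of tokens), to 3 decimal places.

Frequencies: between:4, box:4, heart:3, slowly:3, old:2, forest:1, bird:1, could:1, there:1, grey:1
Hapax count = 5; token count = 21.
Ratio = 5 / 21 = 0.238

0.238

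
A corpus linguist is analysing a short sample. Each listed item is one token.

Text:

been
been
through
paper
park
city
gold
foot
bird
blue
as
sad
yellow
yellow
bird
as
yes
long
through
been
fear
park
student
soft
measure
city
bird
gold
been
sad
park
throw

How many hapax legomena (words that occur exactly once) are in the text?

10

Frequencies: been:4, park:3, bird:3, through:2, city:2, gold:2, as:2, sad:2, yellow:2, paper:1, foot:1, blue:1, yes:1, long:1, fear:1, student:1, soft:1, measure:1, throw:1
Hapax (freq=1): blue, fear, foot, long, measure, paper, soft, student, throw, yes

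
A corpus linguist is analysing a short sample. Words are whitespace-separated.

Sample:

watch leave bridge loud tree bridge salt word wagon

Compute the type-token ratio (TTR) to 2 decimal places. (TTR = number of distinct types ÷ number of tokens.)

N = 9 tokens, V = 8 types.
TTR = V / N = 8 / 9 = 0.89

0.89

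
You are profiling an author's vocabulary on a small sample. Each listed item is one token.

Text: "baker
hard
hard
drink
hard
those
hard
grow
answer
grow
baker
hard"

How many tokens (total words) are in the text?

12

Tokens: baker, hard, hard, drink, hard, those, hard, grow, answer, grow, baker, hard
N = 12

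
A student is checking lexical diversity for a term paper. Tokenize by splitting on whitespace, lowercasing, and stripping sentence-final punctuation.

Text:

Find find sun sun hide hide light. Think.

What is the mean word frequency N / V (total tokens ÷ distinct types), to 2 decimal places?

N = 8 tokens, V = 5 types.
Mean frequency = N / V = 8 / 5 = 1.60

1.60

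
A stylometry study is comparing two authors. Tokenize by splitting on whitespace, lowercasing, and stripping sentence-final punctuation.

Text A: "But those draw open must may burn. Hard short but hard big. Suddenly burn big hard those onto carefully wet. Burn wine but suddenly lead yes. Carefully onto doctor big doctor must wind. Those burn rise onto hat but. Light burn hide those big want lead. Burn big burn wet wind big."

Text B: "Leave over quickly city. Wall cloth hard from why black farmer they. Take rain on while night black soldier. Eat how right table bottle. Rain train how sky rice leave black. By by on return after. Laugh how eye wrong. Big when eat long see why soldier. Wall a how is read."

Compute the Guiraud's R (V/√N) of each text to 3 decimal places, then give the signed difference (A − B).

A: V=24, N=52, R=3.328
B: V=39, N=52, R=5.408
Difference = 3.328 − 5.408 = -2.080

-2.080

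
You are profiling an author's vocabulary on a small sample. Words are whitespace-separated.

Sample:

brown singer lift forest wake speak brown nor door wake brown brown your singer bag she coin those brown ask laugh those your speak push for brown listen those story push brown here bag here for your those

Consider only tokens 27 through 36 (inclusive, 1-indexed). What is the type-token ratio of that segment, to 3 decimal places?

Segment tokens 27–36: brown, listen, those, story, push, brown, here, bag, here, for
Segment N = 10, segment V = 8.
TTR = 8 / 10 = 0.800

0.800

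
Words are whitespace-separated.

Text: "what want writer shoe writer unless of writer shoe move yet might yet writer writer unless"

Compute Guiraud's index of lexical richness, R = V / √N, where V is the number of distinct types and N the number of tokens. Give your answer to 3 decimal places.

2.250

N = 16, V = 9.
√N = 4.000000
R = 9 / 4.000000 = 2.250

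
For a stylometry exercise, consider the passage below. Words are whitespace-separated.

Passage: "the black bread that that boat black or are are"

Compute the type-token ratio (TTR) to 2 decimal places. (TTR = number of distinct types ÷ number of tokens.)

N = 10 tokens, V = 7 types.
TTR = V / N = 7 / 10 = 0.70

0.70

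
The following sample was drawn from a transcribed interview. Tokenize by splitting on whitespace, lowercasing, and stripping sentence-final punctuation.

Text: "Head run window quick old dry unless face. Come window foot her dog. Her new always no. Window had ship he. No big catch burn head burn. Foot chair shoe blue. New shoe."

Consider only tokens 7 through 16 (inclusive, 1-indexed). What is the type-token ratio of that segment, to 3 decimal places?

0.900

Segment tokens 7–16: unless, face, come, window, foot, her, dog, her, new, always
Segment N = 10, segment V = 9.
TTR = 9 / 10 = 0.900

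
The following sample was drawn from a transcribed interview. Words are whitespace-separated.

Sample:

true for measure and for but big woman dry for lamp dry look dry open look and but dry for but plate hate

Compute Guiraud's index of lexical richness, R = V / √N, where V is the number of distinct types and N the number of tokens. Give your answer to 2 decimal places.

N = 23, V = 13.
√N = 4.795832
R = 13 / 4.795832 = 2.71

2.71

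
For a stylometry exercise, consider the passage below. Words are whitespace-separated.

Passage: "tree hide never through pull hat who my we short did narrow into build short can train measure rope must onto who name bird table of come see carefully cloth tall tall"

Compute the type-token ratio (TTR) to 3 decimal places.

N = 32 tokens, V = 29 types.
TTR = V / N = 29 / 32 = 0.906

0.906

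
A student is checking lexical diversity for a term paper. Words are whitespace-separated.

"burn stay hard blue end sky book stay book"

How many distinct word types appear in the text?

7

Distinct types: {blue, book, burn, end, hard, sky, stay}
V = 7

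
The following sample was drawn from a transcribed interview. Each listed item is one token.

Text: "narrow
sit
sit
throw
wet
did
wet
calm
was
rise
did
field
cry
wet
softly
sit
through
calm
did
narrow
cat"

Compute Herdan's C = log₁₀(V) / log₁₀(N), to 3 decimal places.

N = 21, V = 13.
log₁₀(V) = 1.113943, log₁₀(N) = 1.322219
C = 1.113943 / 1.322219 = 0.842

0.842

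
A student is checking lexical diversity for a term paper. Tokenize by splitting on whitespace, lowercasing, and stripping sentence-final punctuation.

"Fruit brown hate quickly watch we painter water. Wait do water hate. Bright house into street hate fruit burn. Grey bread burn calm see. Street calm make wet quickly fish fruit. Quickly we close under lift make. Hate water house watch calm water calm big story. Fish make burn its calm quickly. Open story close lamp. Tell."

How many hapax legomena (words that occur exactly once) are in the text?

17

Frequencies: calm:5, hate:4, quickly:4, water:4, fruit:3, burn:3, make:3, watch:2, we:2, house:2, street:2, fish:2, close:2, story:2, brown:1, painter:1, wait:1, do:1, bright:1, into:1, … (11 more, each freq 1)
Hapax (freq=1): big, bread, bright, brown, do, grey, into, its, lamp, lift, open, painter, see, tell, under, wait, wet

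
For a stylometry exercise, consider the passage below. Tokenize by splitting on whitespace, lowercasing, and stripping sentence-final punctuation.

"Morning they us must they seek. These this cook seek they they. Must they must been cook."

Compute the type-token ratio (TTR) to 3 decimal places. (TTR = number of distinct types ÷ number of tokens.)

N = 17 tokens, V = 9 types.
TTR = V / N = 9 / 17 = 0.529

0.529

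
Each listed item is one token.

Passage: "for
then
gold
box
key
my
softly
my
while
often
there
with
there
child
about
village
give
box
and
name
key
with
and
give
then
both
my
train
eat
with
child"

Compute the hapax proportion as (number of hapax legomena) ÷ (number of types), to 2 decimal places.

Frequencies: my:3, with:3, then:2, box:2, key:2, there:2, child:2, give:2, and:2, for:1, gold:1, softly:1, while:1, often:1, about:1, village:1, name:1, both:1, train:1, eat:1
Hapax count = 11; type count = 20.
Ratio = 11 / 20 = 0.55

0.55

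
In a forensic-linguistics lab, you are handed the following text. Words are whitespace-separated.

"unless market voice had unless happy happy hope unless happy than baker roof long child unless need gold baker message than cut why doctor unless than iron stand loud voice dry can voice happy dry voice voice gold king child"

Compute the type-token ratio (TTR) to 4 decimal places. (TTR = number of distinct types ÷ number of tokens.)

0.5750

N = 40 tokens, V = 23 types.
TTR = V / N = 23 / 40 = 0.5750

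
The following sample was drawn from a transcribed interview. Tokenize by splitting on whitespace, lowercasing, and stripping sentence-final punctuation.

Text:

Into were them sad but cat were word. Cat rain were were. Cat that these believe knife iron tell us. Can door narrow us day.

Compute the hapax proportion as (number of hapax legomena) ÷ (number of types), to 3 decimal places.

Frequencies: were:4, cat:3, us:2, into:1, them:1, sad:1, but:1, word:1, rain:1, that:1, these:1, believe:1, knife:1, iron:1, tell:1, can:1, door:1, narrow:1, day:1
Hapax count = 16; type count = 19.
Ratio = 16 / 19 = 0.842

0.842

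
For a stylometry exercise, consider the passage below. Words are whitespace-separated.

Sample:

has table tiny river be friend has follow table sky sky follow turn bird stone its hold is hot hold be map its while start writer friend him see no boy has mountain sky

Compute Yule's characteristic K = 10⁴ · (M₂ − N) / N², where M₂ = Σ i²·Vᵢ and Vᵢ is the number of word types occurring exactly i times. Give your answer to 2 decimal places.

207.61

Frequencies: has:3, sky:3, table:2, be:2, friend:2, follow:2, its:2, hold:2, tiny:1, river:1, turn:1, bird:1, stone:1, is:1, hot:1, map:1, while:1, start:1, writer:1, him:1, … (4 more, each freq 1)
N = 34. Frequency spectrum: V_1=16, V_2=6, V_3=2
M₂ = 1²·16 + 2²·6 + 3²·2 = 58
K = 10000 × (58 − 34) / 34² = 207.61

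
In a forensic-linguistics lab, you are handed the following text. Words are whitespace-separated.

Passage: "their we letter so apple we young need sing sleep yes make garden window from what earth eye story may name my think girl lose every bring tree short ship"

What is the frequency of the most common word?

2

Frequencies: we:2, their:1, letter:1, so:1, apple:1, young:1, need:1, sing:1, sleep:1, yes:1, make:1, garden:1, window:1, from:1, what:1, earth:1, eye:1, story:1, may:1, name:1, … (9 more, each freq 1)
Most common: 'we' with frequency 2.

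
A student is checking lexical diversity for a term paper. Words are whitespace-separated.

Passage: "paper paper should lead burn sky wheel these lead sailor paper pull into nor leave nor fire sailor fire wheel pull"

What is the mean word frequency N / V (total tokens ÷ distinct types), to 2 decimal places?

N = 21 tokens, V = 13 types.
Mean frequency = N / V = 21 / 13 = 1.62

1.62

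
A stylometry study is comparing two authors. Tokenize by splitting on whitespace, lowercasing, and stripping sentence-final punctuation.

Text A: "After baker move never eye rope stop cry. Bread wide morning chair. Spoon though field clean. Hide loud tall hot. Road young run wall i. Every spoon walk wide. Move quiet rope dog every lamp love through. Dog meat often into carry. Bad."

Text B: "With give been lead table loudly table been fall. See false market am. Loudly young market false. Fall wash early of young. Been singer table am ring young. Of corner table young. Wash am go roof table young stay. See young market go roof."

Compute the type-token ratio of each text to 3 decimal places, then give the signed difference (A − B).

TTR(A) = 37/43 = 0.860
TTR(B) = 21/44 = 0.477
Difference = 0.860 − 0.477 = 0.383

0.383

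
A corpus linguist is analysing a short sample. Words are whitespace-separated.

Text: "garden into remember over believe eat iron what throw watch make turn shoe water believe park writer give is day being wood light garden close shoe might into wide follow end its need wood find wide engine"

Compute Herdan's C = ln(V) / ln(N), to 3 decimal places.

N = 37, V = 31.
ln(V) = 3.433987, ln(N) = 3.610918
C = 3.433987 / 3.610918 = 0.951

0.951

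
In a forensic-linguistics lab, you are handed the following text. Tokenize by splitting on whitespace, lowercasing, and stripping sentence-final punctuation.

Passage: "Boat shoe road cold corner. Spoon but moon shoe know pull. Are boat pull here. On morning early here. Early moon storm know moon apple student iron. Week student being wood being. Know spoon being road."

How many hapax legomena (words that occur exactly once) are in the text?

11

Frequencies: moon:3, know:3, being:3, boat:2, shoe:2, road:2, spoon:2, pull:2, here:2, early:2, student:2, cold:1, corner:1, but:1, are:1, on:1, morning:1, storm:1, apple:1, iron:1, … (2 more, each freq 1)
Hapax (freq=1): apple, are, but, cold, corner, iron, morning, on, storm, week, wood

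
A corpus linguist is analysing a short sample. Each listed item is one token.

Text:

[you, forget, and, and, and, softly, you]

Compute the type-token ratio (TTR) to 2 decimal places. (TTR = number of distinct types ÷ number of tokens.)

0.57

N = 7 tokens, V = 4 types.
TTR = V / N = 4 / 7 = 0.57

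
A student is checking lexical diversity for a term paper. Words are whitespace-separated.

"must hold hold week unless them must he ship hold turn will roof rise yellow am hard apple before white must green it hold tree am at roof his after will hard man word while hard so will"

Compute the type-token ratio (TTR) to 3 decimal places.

N = 38 tokens, V = 27 types.
TTR = V / N = 27 / 38 = 0.711

0.711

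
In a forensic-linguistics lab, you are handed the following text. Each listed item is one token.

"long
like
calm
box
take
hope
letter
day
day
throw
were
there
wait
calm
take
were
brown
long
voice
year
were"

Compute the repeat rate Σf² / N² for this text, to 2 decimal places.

Frequencies: were:3, long:2, calm:2, take:2, day:2, like:1, box:1, hope:1, letter:1, throw:1, there:1, wait:1, brown:1, voice:1, year:1
Σf² = 35; N² = 441
Repeat rate = 35 / 441 = 0.08

0.08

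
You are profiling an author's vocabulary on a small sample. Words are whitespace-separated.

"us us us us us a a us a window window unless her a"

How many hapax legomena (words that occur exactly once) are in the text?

Frequencies: us:6, a:4, window:2, unless:1, her:1
Hapax (freq=1): her, unless

2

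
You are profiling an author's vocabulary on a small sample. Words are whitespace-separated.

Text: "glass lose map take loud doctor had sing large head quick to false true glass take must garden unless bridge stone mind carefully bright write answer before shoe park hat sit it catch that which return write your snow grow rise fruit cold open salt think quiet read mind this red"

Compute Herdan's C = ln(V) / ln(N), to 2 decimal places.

N = 51, V = 47.
ln(V) = 3.850148, ln(N) = 3.931826
C = 3.850148 / 3.931826 = 0.98

0.98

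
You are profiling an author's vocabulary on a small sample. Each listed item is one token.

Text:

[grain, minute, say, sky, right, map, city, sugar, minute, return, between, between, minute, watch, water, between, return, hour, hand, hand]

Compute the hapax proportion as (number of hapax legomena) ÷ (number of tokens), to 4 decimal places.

0.5000

Frequencies: minute:3, between:3, return:2, hand:2, grain:1, say:1, sky:1, right:1, map:1, city:1, sugar:1, watch:1, water:1, hour:1
Hapax count = 10; token count = 20.
Ratio = 10 / 20 = 0.5000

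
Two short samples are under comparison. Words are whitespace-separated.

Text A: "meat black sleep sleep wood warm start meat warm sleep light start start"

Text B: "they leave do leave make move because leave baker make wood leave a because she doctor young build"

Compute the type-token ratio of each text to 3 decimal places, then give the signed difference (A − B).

-0.184

TTR(A) = 7/13 = 0.538
TTR(B) = 13/18 = 0.722
Difference = 0.538 − 0.722 = -0.184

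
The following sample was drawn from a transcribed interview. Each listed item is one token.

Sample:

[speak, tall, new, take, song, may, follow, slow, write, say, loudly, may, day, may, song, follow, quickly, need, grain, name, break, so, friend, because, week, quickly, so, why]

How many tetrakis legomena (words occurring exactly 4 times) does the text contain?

Frequencies: may:3, song:2, follow:2, quickly:2, so:2, speak:1, tall:1, new:1, take:1, slow:1, write:1, say:1, loudly:1, day:1, need:1, grain:1, name:1, break:1, friend:1, because:1, … (2 more, each freq 1)
Words with frequency 4: (none)

0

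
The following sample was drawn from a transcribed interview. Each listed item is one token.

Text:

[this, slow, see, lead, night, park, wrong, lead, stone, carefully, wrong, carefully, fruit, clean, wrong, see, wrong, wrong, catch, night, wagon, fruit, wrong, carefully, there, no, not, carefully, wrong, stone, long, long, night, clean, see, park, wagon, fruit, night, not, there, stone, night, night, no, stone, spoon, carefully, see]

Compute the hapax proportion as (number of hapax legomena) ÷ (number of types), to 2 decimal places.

0.22

Frequencies: wrong:7, night:6, carefully:5, see:4, stone:4, fruit:3, lead:2, park:2, clean:2, wagon:2, there:2, no:2, not:2, long:2, this:1, slow:1, catch:1, spoon:1
Hapax count = 4; type count = 18.
Ratio = 4 / 18 = 0.22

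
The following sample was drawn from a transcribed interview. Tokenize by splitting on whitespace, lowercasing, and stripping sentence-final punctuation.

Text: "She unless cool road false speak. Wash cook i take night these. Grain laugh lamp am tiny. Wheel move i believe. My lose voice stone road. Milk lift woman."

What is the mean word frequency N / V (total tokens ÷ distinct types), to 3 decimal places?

N = 29 tokens, V = 27 types.
Mean frequency = N / V = 29 / 27 = 1.074

1.074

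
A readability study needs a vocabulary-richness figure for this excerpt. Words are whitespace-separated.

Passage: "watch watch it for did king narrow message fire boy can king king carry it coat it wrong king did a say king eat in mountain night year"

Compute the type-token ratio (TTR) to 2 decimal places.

0.71

N = 28 tokens, V = 20 types.
TTR = V / N = 20 / 28 = 0.71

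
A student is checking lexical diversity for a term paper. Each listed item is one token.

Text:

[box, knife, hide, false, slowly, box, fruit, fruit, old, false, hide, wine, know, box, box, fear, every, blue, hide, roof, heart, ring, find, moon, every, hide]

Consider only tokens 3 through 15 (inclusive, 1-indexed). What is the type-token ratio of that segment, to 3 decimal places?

Segment tokens 3–15: hide, false, slowly, box, fruit, fruit, old, false, hide, wine, know, box, box
Segment N = 13, segment V = 8.
TTR = 8 / 13 = 0.615

0.615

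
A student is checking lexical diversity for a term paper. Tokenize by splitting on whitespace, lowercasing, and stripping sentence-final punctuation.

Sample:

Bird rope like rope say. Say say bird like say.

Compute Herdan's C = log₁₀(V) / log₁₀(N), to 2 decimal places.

N = 10, V = 4.
log₁₀(V) = 0.602060, log₁₀(N) = 1.000000
C = 0.602060 / 1.000000 = 0.60

0.60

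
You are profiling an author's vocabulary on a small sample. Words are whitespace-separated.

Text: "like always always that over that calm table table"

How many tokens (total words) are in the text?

Tokens: like, always, always, that, over, that, calm, table, table
N = 9

9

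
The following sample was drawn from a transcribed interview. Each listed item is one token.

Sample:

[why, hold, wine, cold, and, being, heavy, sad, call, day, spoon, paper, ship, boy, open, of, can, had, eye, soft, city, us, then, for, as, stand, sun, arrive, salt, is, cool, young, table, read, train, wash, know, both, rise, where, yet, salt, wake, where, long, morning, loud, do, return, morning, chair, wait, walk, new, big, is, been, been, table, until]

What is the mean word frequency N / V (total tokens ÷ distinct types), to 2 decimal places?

1.11

N = 60 tokens, V = 54 types.
Mean frequency = N / V = 60 / 54 = 1.11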